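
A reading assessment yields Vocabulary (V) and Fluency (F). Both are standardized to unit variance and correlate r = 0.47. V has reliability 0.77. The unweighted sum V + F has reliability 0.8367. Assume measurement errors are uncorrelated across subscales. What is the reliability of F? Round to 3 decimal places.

0.750

Var(V+F) = 2 + 2·0.47 = 2.940.
True-score variance = ρ_V + ρ_F + 2·0.47, so 0.8367 = (0.77 + ρ_F + 0.94) / 2.940.
ρ_F = 0.8367·2.940 − 0.77 − 0.94 = 0.750.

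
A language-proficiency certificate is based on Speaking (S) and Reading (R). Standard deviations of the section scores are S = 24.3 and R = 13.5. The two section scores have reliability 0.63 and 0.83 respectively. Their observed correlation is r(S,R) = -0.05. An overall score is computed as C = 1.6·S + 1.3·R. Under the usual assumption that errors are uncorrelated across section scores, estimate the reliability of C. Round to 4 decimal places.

Var(C) = 1.6²·24.3² + 1.3²·13.5² + 2·[2.08·24.3·13.5·(-0.05)] = 1819.66 − 68.2344 = 1751.42.
Because errors are independent across components, Cov(Tᵢ,Tⱼ) = Cov(Xᵢ,Xⱼ); the off-diagonal part of the true-score variance is the same as above.
True-score variance = [1.6²·24.3²·0.63 + 1.3²·13.5²·0.83] − 68.2344 = 1207.98 − 68.2344 = 1139.75.
Reliability = 1139.75 / 1751.42 = 0.6508.

0.6508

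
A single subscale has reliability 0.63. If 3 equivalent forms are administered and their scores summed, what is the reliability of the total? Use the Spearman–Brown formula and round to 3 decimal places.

0.836

ρ_k = kρ / (1 + (k−1)ρ) = 3·0.63 / (1 + 2·0.63) = 1.890 / 2.260 = 0.836.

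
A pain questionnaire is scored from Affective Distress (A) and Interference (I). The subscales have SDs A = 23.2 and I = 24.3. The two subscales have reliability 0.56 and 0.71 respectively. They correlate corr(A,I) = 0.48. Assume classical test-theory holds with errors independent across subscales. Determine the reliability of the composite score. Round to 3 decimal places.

Var(A+I) = 23.2² + 24.3² + 2·[23.2·24.3·0.48] = 1128.73 + 541.21 = 1669.94.
With uncorrelated errors the cross-covariances are all true-score covariance, so they carry over unchanged; only the diagonal terms shrink to ρᵢσᵢ².
True-score variance = [23.2²·0.56 + 24.3²·0.71] + 541.21 = 720.662 + 541.21 = 1261.87.
Reliability = 1261.87 / 1669.94 = 0.756.

0.756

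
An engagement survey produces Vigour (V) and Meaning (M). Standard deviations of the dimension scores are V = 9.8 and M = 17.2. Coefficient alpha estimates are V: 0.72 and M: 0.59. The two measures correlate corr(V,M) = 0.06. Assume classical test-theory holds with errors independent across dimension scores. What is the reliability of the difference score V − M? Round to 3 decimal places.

0.601

Var(V−M) = 9.8² + 17.2² − 2·9.8·17.2·0.06 = 391.88 − 20.2272 = 371.653.
Because errors are independent across components, Cov(Tᵢ,Tⱼ) = Cov(Xᵢ,Xⱼ); the off-diagonal part of the true-score variance is the same as above.
True-score variance = [9.8²·0.72 + 17.2²·0.59] − 20.2272 = 243.694 − 20.2272 = 223.467.
Reliability = 223.467 / 371.653 = 0.601.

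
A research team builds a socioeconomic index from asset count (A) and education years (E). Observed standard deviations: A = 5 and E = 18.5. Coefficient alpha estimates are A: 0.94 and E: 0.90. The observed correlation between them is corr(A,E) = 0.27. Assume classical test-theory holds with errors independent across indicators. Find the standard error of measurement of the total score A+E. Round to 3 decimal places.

Var(total) = 367.25 + 49.95 = 417.2.
True-score variance = 331.525 + 49.95 = 381.475, so reliability = 0.9144.
Error variance = 417.2 − 381.475 = 35.725; SEM = √35.725 = 5.977.

5.977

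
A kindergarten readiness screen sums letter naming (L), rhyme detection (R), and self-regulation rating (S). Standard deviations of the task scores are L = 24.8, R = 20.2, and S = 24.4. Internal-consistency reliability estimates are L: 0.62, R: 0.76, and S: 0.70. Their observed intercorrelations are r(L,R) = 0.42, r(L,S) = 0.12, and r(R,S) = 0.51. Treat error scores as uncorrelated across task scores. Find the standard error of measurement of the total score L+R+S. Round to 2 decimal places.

22.59

Var(total) = 1618.44 + 1068.77 = 2687.21.
True-score variance = 1108.19 + 1068.77 = 2176.96, so reliability = 0.8101.
Error variance = 2687.21 − 2176.96 = 510.253; SEM = √510.253 = 22.59.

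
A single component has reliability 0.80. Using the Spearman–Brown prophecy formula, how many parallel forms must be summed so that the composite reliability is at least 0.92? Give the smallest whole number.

k ≥ ρ*(1−ρ₁)/(ρ₁(1−ρ*)) = 0.92·0.20 / (0.80·0.08) = 2.875.
Smallest integer k = 3.

3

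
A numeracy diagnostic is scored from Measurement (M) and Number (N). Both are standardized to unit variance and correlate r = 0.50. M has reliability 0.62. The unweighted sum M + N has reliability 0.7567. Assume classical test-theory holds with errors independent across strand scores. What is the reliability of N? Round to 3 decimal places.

0.650

Var(M+N) = 2 + 2·0.50 = 3.000.
True-score variance = ρ_M + ρ_N + 2·0.50, so 0.7567 = (0.62 + ρ_N + 1.00) / 3.000.
ρ_N = 0.7567·3.000 − 0.62 − 1.00 = 0.650.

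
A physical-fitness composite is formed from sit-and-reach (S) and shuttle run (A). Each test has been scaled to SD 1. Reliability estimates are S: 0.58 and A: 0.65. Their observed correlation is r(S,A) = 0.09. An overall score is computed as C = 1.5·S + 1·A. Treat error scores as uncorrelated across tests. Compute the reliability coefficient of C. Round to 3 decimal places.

Var(C) = 1.5² + 1 + 2·[1.5·0.09] = 3.25 + 0.27 = 3.52.
Under uncorrelated errors the observed covariances equal the true-score covariances, so only the own-variance terms attenuate.
True-score variance = [1.5²·0.58 + 0.65] + 0.27 = 1.955 + 0.27 = 2.225.
Reliability = 2.225 / 3.52 = 0.632.

0.632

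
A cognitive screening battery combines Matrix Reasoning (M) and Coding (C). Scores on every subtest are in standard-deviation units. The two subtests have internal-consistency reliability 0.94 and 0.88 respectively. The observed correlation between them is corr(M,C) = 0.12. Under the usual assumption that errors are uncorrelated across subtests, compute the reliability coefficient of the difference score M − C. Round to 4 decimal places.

0.8977

Var(M−C) = 1 + 1 − 2·0.12 = 2 − 0.24 = 1.76.
Under uncorrelated errors the observed covariances equal the true-score covariances, so only the own-variance terms attenuate.
True-score variance = [0.94 + 0.88] − 0.24 = 1.82 − 0.24 = 1.58.
Reliability = 1.58 / 1.76 = 0.8977.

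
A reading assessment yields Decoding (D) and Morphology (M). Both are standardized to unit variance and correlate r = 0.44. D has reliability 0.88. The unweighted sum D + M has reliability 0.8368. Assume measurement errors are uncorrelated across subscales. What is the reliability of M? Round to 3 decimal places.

0.650

Var(D+M) = 2 + 2·0.44 = 2.880.
True-score variance = ρ_D + ρ_M + 2·0.44, so 0.8368 = (0.88 + ρ_M + 0.88) / 2.880.
ρ_M = 0.8368·2.880 − 0.88 − 0.88 = 0.650.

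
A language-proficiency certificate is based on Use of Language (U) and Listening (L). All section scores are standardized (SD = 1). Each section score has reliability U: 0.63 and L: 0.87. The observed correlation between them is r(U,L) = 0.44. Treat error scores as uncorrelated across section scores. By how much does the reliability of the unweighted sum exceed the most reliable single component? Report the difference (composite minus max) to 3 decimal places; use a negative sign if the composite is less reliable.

Var(sum) = 2 + 0.88 = 2.88; true-score variance = 1.5 + 0.88 = 2.38; composite reliability = 0.8264.
Max component reliability = 0.8700.
Difference = 0.8264 − 0.8700 = -0.044.

-0.044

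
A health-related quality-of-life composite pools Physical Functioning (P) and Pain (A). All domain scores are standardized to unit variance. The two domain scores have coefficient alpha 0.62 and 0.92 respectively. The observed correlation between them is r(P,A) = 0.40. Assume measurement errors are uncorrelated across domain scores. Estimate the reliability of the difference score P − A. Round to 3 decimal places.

0.617

Var(P−A) = 1 + 1 − 2·0.40 = 2 − 0.8 = 1.2.
With uncorrelated errors the cross-covariances are all true-score covariance, so they carry over unchanged; only the diagonal terms shrink to ρᵢσᵢ².
True-score variance = [0.62 + 0.92] − 0.8 = 1.54 − 0.8 = 0.74.
Reliability = 0.74 / 1.2 = 0.617.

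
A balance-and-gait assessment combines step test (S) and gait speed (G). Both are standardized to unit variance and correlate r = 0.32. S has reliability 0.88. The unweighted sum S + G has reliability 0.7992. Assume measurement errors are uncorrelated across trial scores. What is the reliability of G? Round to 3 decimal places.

Var(S+G) = 2 + 2·0.32 = 2.640.
True-score variance = ρ_S + ρ_G + 2·0.32, so 0.7992 = (0.88 + ρ_G + 0.64) / 2.640.
ρ_G = 0.7992·2.640 − 0.88 − 0.64 = 0.590.

0.590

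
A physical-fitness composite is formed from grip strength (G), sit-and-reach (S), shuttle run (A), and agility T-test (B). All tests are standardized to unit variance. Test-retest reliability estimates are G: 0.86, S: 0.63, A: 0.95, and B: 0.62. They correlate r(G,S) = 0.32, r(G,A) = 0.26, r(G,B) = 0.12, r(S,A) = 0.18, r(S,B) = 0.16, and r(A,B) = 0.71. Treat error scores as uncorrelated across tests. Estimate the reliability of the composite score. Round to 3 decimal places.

Var(G+S+A+B) = 4 + 2·[0.32 + 0.26 + 0.12 + 0.18 + 0.16 + 0.71] = 4 + 3.5 = 7.5.
Because errors are independent across components, Cov(Tᵢ,Tⱼ) = Cov(Xᵢ,Xⱼ); the off-diagonal part of the true-score variance is the same as above.
True-score variance = [0.86 + 0.63 + 0.95 + 0.62] + 3.5 = 3.06 + 3.5 = 6.56.
Reliability = 6.56 / 7.5 = 0.875.

0.875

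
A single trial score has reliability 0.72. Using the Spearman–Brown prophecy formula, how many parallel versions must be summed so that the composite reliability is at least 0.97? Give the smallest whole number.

k ≥ ρ*(1−ρ₁)/(ρ₁(1−ρ*)) = 0.97·0.28 / (0.72·0.03) = 12.574.
Smallest integer k = 13.

13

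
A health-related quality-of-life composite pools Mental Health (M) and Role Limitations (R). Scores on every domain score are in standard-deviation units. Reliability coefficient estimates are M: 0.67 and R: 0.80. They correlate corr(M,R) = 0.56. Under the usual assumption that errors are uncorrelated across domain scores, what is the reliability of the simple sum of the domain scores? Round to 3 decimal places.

0.830

Var(M+R) = 2 + 2·[0.56] = 2 + 1.12 = 3.12.
Because errors are independent across components, Cov(Tᵢ,Tⱼ) = Cov(Xᵢ,Xⱼ); the off-diagonal part of the true-score variance is the same as above.
True-score variance = [0.67 + 0.80] + 1.12 = 1.47 + 1.12 = 2.59.
Reliability = 2.59 / 3.12 = 0.830.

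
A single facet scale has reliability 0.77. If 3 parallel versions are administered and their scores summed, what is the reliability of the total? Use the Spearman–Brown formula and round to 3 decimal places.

ρ_k = kρ / (1 + (k−1)ρ) = 3·0.77 / (1 + 2·0.77) = 2.310 / 2.540 = 0.909.

0.909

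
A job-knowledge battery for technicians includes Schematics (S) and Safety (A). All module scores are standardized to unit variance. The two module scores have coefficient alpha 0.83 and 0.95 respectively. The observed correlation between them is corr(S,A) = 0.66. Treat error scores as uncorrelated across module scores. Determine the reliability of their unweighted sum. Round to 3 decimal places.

Var(S+A) = 2 + 2·[0.66] = 2 + 1.32 = 3.32.
Because errors are independent across components, Cov(Tᵢ,Tⱼ) = Cov(Xᵢ,Xⱼ); the off-diagonal part of the true-score variance is the same as above.
True-score variance = [0.83 + 0.95] + 1.32 = 1.78 + 1.32 = 3.1.
Reliability = 3.1 / 3.32 = 0.934.

0.934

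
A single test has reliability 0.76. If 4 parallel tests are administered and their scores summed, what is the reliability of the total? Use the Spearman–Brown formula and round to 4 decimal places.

ρ_k = kρ / (1 + (k−1)ρ) = 4·0.76 / (1 + 3·0.76) = 3.040 / 3.280 = 0.9268.

0.9268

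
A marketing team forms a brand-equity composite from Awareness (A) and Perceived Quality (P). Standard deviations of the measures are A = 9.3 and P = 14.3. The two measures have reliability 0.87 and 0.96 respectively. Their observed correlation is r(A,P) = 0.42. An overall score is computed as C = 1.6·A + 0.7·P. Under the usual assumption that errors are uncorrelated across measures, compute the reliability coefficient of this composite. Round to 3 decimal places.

Var(C) = 1.6²·9.3² + 0.7²·14.3² + 2·[1.12·9.3·14.3·0.42] = 321.615 + 125.117 = 446.731.
Under uncorrelated errors the observed covariances equal the true-score covariances, so only the own-variance terms attenuate.
True-score variance = [1.6²·9.3²·0.87 + 0.7²·14.3²·0.96] + 125.117 = 288.823 + 125.117 = 413.94.
Reliability = 413.94 / 446.731 = 0.927.

0.927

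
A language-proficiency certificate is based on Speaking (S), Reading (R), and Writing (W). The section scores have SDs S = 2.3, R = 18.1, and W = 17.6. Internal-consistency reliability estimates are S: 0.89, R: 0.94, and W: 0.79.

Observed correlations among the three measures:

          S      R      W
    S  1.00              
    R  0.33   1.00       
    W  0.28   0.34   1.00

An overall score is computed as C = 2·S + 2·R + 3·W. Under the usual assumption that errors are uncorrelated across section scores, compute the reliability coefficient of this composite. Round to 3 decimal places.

Var(C) = 2²·2.3² + 2²·18.1² + 3²·17.6² + 2·[4·2.3·18.1·0.33 + 6·2.3·17.6·0.28 + 6·18.1·17.6·0.34] = 4119.44 + 1545.64 = 5665.08.
With uncorrelated errors the cross-covariances are all true-score covariance, so they carry over unchanged; only the diagonal terms shrink to ρᵢσᵢ².
True-score variance = [2²·2.3²·0.89 + 2²·18.1²·0.94 + 3²·17.6²·0.79] + 1545.64 = 3453.04 + 1545.64 = 4998.68.
Reliability = 4998.68 / 5665.08 = 0.882.

0.882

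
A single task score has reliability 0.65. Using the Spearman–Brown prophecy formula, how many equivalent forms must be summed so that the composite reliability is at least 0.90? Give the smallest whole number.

5

k ≥ ρ*(1−ρ₁)/(ρ₁(1−ρ*)) = 0.90·0.35 / (0.65·0.10) = 4.846.
Smallest integer k = 5.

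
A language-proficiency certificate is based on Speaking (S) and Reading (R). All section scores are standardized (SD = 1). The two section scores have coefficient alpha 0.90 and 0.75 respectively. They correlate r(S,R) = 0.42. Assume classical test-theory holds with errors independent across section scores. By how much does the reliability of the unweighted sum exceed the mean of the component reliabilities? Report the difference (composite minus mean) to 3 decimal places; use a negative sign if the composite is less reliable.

Var(sum) = 2 + 0.84 = 2.84; true-score variance = 1.65 + 0.84 = 2.49; composite reliability = 0.8768.
Mean component reliability = 0.8250.
Difference = 0.8768 − 0.8250 = 0.052.

0.052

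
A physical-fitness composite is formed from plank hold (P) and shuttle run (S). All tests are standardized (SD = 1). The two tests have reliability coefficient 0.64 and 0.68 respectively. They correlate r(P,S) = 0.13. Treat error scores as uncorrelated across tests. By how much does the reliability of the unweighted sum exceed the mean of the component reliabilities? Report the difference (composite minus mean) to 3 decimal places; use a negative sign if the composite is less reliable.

0.039

Var(sum) = 2 + 0.26 = 2.26; true-score variance = 1.32 + 0.26 = 1.58; composite reliability = 0.6991.
Mean component reliability = 0.6600.
Difference = 0.6991 − 0.6600 = 0.039.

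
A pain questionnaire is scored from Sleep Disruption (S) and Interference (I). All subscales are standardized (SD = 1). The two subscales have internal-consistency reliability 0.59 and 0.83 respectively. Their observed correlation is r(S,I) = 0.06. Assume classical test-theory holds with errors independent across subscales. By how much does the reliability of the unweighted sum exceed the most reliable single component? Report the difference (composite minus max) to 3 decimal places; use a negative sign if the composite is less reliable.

-0.104

Var(sum) = 2 + 0.12 = 2.12; true-score variance = 1.42 + 0.12 = 1.54; composite reliability = 0.7264.
Max component reliability = 0.8300.
Difference = 0.7264 − 0.8300 = -0.104.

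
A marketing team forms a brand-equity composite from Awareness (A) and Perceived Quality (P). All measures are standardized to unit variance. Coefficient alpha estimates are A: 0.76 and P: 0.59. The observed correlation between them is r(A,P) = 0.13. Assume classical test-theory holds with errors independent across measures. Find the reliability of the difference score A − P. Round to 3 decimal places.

0.626

Var(A−P) = 1 + 1 − 2·0.13 = 2 − 0.26 = 1.74.
Because errors are independent across components, Cov(Tᵢ,Tⱼ) = Cov(Xᵢ,Xⱼ); the off-diagonal part of the true-score variance is the same as above.
True-score variance = [0.76 + 0.59] − 0.26 = 1.35 − 0.26 = 1.09.
Reliability = 1.09 / 1.74 = 0.626.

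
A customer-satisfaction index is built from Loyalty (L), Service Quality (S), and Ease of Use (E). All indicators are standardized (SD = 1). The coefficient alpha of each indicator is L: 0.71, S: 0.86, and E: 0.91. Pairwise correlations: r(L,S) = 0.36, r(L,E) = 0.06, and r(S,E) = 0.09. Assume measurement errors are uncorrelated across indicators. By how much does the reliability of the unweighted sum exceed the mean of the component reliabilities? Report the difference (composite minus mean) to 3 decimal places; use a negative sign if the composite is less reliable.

0.044

Var(sum) = 3 + 1.02 = 4.02; true-score variance = 2.48 + 1.02 = 3.5; composite reliability = 0.8706.
Mean component reliability = 0.8267.
Difference = 0.8706 − 0.8267 = 0.044.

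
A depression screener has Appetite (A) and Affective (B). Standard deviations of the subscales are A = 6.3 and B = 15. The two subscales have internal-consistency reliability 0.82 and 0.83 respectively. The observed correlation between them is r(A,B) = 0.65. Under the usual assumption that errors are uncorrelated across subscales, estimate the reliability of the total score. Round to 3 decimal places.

0.883

Var(A+B) = 6.3² + 15² + 2·[6.3·15·0.65] = 264.69 + 122.85 = 387.54.
Because errors are independent across components, Cov(Tᵢ,Tⱼ) = Cov(Xᵢ,Xⱼ); the off-diagonal part of the true-score variance is the same as above.
True-score variance = [6.3²·0.82 + 15²·0.83] + 122.85 = 219.296 + 122.85 = 342.146.
Reliability = 342.146 / 387.54 = 0.883.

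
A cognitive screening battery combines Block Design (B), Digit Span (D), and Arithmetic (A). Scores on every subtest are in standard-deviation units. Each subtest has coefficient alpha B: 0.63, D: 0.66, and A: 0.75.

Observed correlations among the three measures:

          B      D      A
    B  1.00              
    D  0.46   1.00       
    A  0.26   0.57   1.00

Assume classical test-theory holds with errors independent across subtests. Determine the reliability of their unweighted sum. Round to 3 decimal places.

0.828

Var(B+D+A) = 3 + 2·[0.46 + 0.26 + 0.57] = 3 + 2.58 = 5.58.
With uncorrelated errors the cross-covariances are all true-score covariance, so they carry over unchanged; only the diagonal terms shrink to ρᵢσᵢ².
True-score variance = [0.63 + 0.66 + 0.75] + 2.58 = 2.04 + 2.58 = 4.62.
Reliability = 4.62 / 5.58 = 0.828.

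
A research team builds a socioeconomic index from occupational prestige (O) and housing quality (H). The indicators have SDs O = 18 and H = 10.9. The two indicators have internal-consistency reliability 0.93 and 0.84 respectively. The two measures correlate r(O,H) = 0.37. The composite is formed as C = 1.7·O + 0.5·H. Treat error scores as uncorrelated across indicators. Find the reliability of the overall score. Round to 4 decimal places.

0.9355

Var(C) = 1.7²·18² + 0.5²·10.9² + 2·[0.85·18·10.9·0.37] = 966.062 + 123.41 = 1089.47.
Because errors are independent across components, Cov(Tᵢ,Tⱼ) = Cov(Xᵢ,Xⱼ); the off-diagonal part of the true-score variance is the same as above.
True-score variance = [1.7²·18²·0.93 + 0.5²·10.9²·0.84] + 123.41 = 895.765 + 123.41 = 1019.17.
Reliability = 1019.17 / 1089.47 = 0.9355.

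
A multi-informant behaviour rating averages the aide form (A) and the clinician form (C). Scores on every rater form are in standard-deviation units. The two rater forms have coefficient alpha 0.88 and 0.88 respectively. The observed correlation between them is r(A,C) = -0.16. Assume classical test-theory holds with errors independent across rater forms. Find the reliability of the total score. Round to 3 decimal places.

0.857

Var(A+C) = 2 + 2·[(-0.16)] = 2 − 0.32 = 1.68.
Under uncorrelated errors the observed covariances equal the true-score covariances, so only the own-variance terms attenuate.
True-score variance = [0.88 + 0.88] − 0.32 = 1.76 − 0.32 = 1.44.
Reliability = 1.44 / 1.68 = 0.857.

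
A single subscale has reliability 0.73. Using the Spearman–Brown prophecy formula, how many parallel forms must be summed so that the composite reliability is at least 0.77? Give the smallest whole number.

k ≥ ρ*(1−ρ₁)/(ρ₁(1−ρ*)) = 0.77·0.27 / (0.73·0.23) = 1.238.
Smallest integer k = 2.

2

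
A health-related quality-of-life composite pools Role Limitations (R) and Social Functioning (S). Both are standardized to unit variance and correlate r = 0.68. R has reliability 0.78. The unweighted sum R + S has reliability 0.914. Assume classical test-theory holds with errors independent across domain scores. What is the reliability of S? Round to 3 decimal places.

0.931

Var(R+S) = 2 + 2·0.68 = 3.360.
True-score variance = ρ_R + ρ_S + 2·0.68, so 0.914 = (0.78 + ρ_S + 1.36) / 3.360.
ρ_S = 0.914·3.360 − 0.78 − 1.36 = 0.931.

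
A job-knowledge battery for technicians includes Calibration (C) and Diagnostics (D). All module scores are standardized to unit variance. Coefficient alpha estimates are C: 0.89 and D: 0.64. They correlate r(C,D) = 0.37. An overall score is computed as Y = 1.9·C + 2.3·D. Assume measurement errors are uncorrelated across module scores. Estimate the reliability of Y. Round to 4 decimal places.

Var(Y) = 1.9² + 2.3² + 2·[4.37·0.37] = 8.9 + 3.2338 = 12.1338.
With uncorrelated errors the cross-covariances are all true-score covariance, so they carry over unchanged; only the diagonal terms shrink to ρᵢσᵢ².
True-score variance = [1.9²·0.89 + 2.3²·0.64] + 3.2338 = 6.5985 + 3.2338 = 9.8323.
Reliability = 9.8323 / 12.1338 = 0.8103.

0.8103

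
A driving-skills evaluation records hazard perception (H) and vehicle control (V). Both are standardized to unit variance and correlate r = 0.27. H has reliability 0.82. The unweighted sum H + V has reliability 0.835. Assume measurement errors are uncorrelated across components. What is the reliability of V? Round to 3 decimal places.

Var(H+V) = 2 + 2·0.27 = 2.540.
True-score variance = ρ_H + ρ_V + 2·0.27, so 0.835 = (0.82 + ρ_V + 0.54) / 2.540.
ρ_V = 0.835·2.540 − 0.82 − 0.54 = 0.761.

0.761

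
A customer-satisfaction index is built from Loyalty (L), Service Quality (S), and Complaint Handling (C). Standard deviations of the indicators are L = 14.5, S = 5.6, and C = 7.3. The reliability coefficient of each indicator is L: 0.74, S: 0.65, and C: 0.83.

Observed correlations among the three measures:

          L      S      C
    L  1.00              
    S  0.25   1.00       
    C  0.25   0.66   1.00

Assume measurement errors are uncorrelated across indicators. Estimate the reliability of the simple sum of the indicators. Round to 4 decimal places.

Var(L+S+C) = 14.5² + 5.6² + 7.3² + 2·[14.5·5.6·0.25 + 14.5·7.3·0.25 + 5.6·7.3·0.66] = 294.9 + 147.487 = 442.387.
With uncorrelated errors the cross-covariances are all true-score covariance, so they carry over unchanged; only the diagonal terms shrink to ρᵢσᵢ².
True-score variance = [14.5²·0.74 + 5.6²·0.65 + 7.3²·0.83] + 147.487 = 220.2 + 147.487 = 367.686.
Reliability = 367.686 / 442.387 = 0.8311.

0.8311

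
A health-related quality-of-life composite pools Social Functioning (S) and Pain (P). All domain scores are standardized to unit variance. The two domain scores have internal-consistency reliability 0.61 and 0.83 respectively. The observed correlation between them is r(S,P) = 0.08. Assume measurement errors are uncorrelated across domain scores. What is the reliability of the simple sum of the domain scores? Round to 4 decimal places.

Var(S+P) = 2 + 2·[0.08] = 2 + 0.16 = 2.16.
With uncorrelated errors the cross-covariances are all true-score covariance, so they carry over unchanged; only the diagonal terms shrink to ρᵢσᵢ².
True-score variance = [0.61 + 0.83] + 0.16 = 1.44 + 0.16 = 1.6.
Reliability = 1.6 / 2.16 = 0.7407.

0.7407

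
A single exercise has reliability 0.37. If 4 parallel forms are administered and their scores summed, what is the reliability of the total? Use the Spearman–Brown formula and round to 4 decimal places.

0.7014

ρ_k = kρ / (1 + (k−1)ρ) = 4·0.37 / (1 + 3·0.37) = 1.480 / 2.110 = 0.7014.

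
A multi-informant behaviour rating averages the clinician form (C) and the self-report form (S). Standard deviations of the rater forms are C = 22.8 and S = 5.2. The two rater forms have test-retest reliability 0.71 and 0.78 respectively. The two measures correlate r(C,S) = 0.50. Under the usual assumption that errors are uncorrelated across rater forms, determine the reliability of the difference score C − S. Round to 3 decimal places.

Var(C−S) = 22.8² + 5.2² − 2·22.8·5.2·0.50 = 546.88 − 118.56 = 428.32.
Under uncorrelated errors the observed covariances equal the true-score covariances, so only the own-variance terms attenuate.
True-score variance = [22.8²·0.71 + 5.2²·0.78] − 118.56 = 390.178 − 118.56 = 271.618.
Reliability = 271.618 / 428.32 = 0.634.

0.634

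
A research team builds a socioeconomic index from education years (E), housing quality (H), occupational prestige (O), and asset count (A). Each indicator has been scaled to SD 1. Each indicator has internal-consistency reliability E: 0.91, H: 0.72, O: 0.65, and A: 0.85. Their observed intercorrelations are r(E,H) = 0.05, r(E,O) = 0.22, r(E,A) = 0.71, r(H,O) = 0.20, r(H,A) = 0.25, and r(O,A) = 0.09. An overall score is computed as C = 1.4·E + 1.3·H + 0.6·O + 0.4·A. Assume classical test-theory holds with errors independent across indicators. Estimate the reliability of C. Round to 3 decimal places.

0.870

Var(C) = 1.4² + 1.3² + 0.6² + 0.4² + 2·[1.82·0.05 + 0.84·0.22 + 0.56·0.71 + 0.78·0.20 + 0.52·0.25 + 0.24·0.09] = 4.17 + 1.962 = 6.132.
With uncorrelated errors the cross-covariances are all true-score covariance, so they carry over unchanged; only the diagonal terms shrink to ρᵢσᵢ².
True-score variance = [1.4²·0.91 + 1.3²·0.72 + 0.6²·0.65 + 0.4²·0.85] + 1.962 = 3.3704 + 1.962 = 5.3324.
Reliability = 5.3324 / 6.132 = 0.870.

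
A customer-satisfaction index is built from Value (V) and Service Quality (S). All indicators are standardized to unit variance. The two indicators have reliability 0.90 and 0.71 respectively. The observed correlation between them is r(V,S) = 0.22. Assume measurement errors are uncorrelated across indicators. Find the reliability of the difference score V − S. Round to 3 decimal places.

Var(V−S) = 1 + 1 − 2·0.22 = 2 − 0.44 = 1.56.
Under uncorrelated errors the observed covariances equal the true-score covariances, so only the own-variance terms attenuate.
True-score variance = [0.90 + 0.71] − 0.44 = 1.61 − 0.44 = 1.17.
Reliability = 1.17 / 1.56 = 0.750.

0.750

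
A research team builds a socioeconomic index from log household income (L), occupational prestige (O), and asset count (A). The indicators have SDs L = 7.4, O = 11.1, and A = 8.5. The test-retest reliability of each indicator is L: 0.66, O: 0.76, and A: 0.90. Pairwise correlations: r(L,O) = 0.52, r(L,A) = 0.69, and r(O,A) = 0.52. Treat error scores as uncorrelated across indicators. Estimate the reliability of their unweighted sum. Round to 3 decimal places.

Var(L+O+A) = 7.4² + 11.1² + 8.5² + 2·[7.4·11.1·0.52 + 7.4·8.5·0.69 + 11.1·8.5·0.52] = 250.22 + 270.352 = 520.572.
With uncorrelated errors the cross-covariances are all true-score covariance, so they carry over unchanged; only the diagonal terms shrink to ρᵢσᵢ².
True-score variance = [7.4²·0.66 + 11.1²·0.76 + 8.5²·0.90] + 270.352 = 194.806 + 270.352 = 465.158.
Reliability = 465.158 / 520.572 = 0.894.

0.894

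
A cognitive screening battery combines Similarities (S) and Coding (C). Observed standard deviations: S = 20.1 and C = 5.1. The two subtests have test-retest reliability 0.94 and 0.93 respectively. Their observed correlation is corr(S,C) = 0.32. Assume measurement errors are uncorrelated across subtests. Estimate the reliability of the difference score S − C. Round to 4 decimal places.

Var(S−C) = 20.1² + 5.1² − 2·20.1·5.1·0.32 = 430.02 − 65.6064 = 364.414.
Under uncorrelated errors the observed covariances equal the true-score covariances, so only the own-variance terms attenuate.
True-score variance = [20.1²·0.94 + 5.1²·0.93] − 65.6064 = 403.959 − 65.6064 = 338.352.
Reliability = 338.352 / 364.414 = 0.9285.

0.9285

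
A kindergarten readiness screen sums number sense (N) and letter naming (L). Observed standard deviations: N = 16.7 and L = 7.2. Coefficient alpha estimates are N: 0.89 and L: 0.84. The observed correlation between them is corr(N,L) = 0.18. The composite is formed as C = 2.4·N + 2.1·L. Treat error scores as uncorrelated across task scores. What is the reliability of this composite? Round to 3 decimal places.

0.896

Var(C) = 2.4²·16.7² + 2.1²·7.2² + 2·[5.04·16.7·7.2·0.18] = 1835.02 + 218.163 = 2053.18.
With uncorrelated errors the cross-covariances are all true-score covariance, so they carry over unchanged; only the diagonal terms shrink to ρᵢσᵢ².
True-score variance = [2.4²·16.7²·0.89 + 2.1²·7.2²·0.84] + 218.163 = 1621.74 + 218.163 = 1839.9.
Reliability = 1839.9 / 2053.18 = 0.896.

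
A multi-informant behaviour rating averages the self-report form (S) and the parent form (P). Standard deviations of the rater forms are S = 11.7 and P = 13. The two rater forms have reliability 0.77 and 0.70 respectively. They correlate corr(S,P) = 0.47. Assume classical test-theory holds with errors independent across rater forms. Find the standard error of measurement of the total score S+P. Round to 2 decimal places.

Var(total) = 305.89 + 142.974 = 448.864.
True-score variance = 223.705 + 142.974 = 366.679, so reliability = 0.8169.
Error variance = 448.864 − 366.679 = 82.1847; SEM = √82.1847 = 9.07.

9.07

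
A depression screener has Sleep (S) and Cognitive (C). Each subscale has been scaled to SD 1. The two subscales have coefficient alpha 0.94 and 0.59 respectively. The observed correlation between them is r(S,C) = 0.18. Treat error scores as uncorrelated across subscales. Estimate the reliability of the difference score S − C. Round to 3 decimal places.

Var(S−C) = 1 + 1 − 2·0.18 = 2 − 0.36 = 1.64.
With uncorrelated errors the cross-covariances are all true-score covariance, so they carry over unchanged; only the diagonal terms shrink to ρᵢσᵢ².
True-score variance = [0.94 + 0.59] − 0.36 = 1.53 − 0.36 = 1.17.
Reliability = 1.17 / 1.64 = 0.713.

0.713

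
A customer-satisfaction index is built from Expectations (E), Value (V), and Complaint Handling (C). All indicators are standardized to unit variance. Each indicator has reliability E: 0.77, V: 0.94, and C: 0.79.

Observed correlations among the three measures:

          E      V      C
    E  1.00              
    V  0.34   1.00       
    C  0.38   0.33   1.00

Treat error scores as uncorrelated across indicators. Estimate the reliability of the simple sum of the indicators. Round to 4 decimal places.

Var(E+V+C) = 3 + 2·[0.34 + 0.38 + 0.33] = 3 + 2.1 = 5.1.
Under uncorrelated errors the observed covariances equal the true-score covariances, so only the own-variance terms attenuate.
True-score variance = [0.77 + 0.94 + 0.79] + 2.1 = 2.5 + 2.1 = 4.6.
Reliability = 4.6 / 5.1 = 0.9020.

0.9020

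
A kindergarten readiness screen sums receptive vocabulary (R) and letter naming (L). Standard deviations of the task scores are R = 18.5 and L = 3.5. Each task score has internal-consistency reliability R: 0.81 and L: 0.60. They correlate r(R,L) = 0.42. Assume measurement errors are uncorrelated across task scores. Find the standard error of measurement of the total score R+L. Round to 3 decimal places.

Var(total) = 354.5 + 54.39 = 408.89.
True-score variance = 284.573 + 54.39 = 338.963, so reliability = 0.8290.
Error variance = 408.89 − 338.963 = 69.9275; SEM = √69.9275 = 8.362.

8.362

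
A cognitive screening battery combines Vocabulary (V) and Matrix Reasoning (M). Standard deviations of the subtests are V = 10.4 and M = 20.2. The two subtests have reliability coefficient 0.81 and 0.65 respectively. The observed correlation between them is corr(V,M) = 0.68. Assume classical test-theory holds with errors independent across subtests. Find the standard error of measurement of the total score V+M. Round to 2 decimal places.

12.78

Var(total) = 516.2 + 285.709 = 801.909.
True-score variance = 352.836 + 285.709 = 638.544, so reliability = 0.7963.
Error variance = 801.909 − 638.544 = 163.364; SEM = √163.364 = 12.78.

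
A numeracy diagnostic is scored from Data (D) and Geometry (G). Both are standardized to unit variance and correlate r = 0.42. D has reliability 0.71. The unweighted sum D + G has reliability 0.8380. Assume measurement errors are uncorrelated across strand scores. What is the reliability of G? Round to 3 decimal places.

0.830

Var(D+G) = 2 + 2·0.42 = 2.840.
True-score variance = ρ_D + ρ_G + 2·0.42, so 0.8380 = (0.71 + ρ_G + 0.84) / 2.840.
ρ_G = 0.8380·2.840 − 0.71 − 0.84 = 0.830.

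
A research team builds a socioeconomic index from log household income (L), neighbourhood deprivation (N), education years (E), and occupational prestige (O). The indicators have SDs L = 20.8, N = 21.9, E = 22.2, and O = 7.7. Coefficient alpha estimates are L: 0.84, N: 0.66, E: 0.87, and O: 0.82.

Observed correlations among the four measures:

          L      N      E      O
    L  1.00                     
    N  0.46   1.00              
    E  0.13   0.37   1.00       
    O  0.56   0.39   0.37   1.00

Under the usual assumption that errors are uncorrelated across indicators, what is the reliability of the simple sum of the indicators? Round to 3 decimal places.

0.890

Var(L+N+E+O) = 20.8² + 21.9² + 22.2² + 7.7² + 2·[20.8·21.9·0.46 + 20.8·22.2·0.13 + 20.8·7.7·0.56 + 21.9·22.2·0.37 + 21.9·7.7·0.39 + 22.2·7.7·0.37] = 1464.38 + 1336.32 = 2800.7.
Because errors are independent across components, Cov(Tᵢ,Tⱼ) = Cov(Xᵢ,Xⱼ); the off-diagonal part of the true-score variance is the same as above.
True-score variance = [20.8²·0.84 + 21.9²·0.66 + 22.2²·0.87 + 7.7²·0.82] + 1336.32 = 1157.35 + 1336.32 = 2493.66.
Reliability = 2493.66 / 2800.7 = 0.890.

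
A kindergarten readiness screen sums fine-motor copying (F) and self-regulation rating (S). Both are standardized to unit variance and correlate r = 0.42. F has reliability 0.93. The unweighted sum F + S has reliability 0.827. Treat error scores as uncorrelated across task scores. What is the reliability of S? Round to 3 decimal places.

0.579

Var(F+S) = 2 + 2·0.42 = 2.840.
True-score variance = ρ_F + ρ_S + 2·0.42, so 0.827 = (0.93 + ρ_S + 0.84) / 2.840.
ρ_S = 0.827·2.840 − 0.93 − 0.84 = 0.579.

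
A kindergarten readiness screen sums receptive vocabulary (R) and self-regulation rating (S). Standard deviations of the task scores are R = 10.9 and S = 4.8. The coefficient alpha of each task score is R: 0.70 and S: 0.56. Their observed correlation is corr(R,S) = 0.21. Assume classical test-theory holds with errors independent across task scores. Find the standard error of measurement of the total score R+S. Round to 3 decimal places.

Var(total) = 141.85 + 21.9744 = 163.824.
True-score variance = 96.0694 + 21.9744 = 118.044, so reliability = 0.7206.
Error variance = 163.824 − 118.044 = 45.7806; SEM = √45.7806 = 6.766.

6.766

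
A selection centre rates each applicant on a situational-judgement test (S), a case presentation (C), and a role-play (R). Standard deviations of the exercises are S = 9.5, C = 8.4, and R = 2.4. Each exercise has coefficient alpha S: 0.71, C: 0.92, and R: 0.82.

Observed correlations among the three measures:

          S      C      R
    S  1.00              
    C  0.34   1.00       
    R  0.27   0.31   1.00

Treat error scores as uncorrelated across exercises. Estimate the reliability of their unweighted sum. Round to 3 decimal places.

0.866

Var(S+C+R) = 9.5² + 8.4² + 2.4² + 2·[9.5·8.4·0.34 + 9.5·2.4·0.27 + 8.4·2.4·0.31] = 166.57 + 79.0752 = 245.645.
With uncorrelated errors the cross-covariances are all true-score covariance, so they carry over unchanged; only the diagonal terms shrink to ρᵢσᵢ².
True-score variance = [9.5²·0.71 + 8.4²·0.92 + 2.4²·0.82] + 79.0752 = 133.716 + 79.0752 = 212.791.
Reliability = 212.791 / 245.645 = 0.866.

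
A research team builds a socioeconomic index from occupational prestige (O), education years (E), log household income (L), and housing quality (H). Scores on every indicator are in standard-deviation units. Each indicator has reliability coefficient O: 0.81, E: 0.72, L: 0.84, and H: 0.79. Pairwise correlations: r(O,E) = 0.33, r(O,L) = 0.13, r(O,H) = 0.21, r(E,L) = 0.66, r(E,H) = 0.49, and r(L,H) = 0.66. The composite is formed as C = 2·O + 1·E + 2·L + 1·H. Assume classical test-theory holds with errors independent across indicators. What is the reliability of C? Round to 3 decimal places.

Var(C) = 2² + 1 + 2² + 1 + 2·[2·0.33 + 4·0.13 + 2·0.21 + 2·0.66 + 0.49 + 2·0.66] = 10 + 9.46 = 19.46.
Under uncorrelated errors the observed covariances equal the true-score covariances, so only the own-variance terms attenuate.
True-score variance = [2²·0.81 + 0.72 + 2²·0.84 + 0.79] + 9.46 = 8.11 + 9.46 = 17.57.
Reliability = 17.57 / 19.46 = 0.903.

0.903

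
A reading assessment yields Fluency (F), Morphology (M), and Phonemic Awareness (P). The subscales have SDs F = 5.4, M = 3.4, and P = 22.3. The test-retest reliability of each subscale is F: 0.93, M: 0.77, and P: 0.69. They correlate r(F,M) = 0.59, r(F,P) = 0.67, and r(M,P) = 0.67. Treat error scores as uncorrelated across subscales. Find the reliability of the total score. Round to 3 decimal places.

Var(F+M+P) = 5.4² + 3.4² + 22.3² + 2·[5.4·3.4·0.59 + 5.4·22.3·0.67 + 3.4·22.3·0.67] = 538.01 + 284.626 = 822.636.
Because errors are independent across components, Cov(Tᵢ,Tⱼ) = Cov(Xᵢ,Xⱼ); the off-diagonal part of the true-score variance is the same as above.
True-score variance = [5.4²·0.93 + 3.4²·0.77 + 22.3²·0.69] + 284.626 = 379.15 + 284.626 = 663.776.
Reliability = 663.776 / 822.636 = 0.807.

0.807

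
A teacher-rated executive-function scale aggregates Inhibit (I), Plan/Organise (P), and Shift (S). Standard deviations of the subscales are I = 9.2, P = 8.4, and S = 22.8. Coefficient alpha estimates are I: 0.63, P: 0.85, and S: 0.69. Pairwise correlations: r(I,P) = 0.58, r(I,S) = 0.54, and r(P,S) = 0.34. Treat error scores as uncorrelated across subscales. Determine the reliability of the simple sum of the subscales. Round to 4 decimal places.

0.8189

Var(I+P+S) = 9.2² + 8.4² + 22.8² + 2·[9.2·8.4·0.58 + 9.2·22.8·0.54 + 8.4·22.8·0.34] = 675.04 + 446.419 = 1121.46.
Under uncorrelated errors the observed covariances equal the true-score covariances, so only the own-variance terms attenuate.
True-score variance = [9.2²·0.63 + 8.4²·0.85 + 22.8²·0.69] + 446.419 = 471.989 + 446.419 = 918.408.
Reliability = 918.408 / 1121.46 = 0.8189.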